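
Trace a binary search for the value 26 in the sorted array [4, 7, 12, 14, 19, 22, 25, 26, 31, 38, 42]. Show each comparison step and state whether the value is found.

Binary search for 26 in [4, 7, 12, 14, 19, 22, 25, 26, 31, 38, 42]:

lo=0, hi=10, mid=5, arr[mid]=22 -> 22 < 26, search right half
lo=6, hi=10, mid=8, arr[mid]=31 -> 31 > 26, search left half
lo=6, hi=7, mid=6, arr[mid]=25 -> 25 < 26, search right half
lo=7, hi=7, mid=7, arr[mid]=26 -> Found target at index 7!

Binary search finds 26 at index 7 after 4 comparisons. The search repeatedly halves the search space by comparing with the middle element.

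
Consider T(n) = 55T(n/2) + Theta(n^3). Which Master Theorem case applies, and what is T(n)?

Master Theorem for T(n) = 55T(n/2) + O(n^3):

a = 55, b = 2, c = 3
log_b(a) = log_2(55) = 5.7814

Case 1: c = 3 < log_2(55) = 5.7814
T(n) = O(n^(log_2 55))

For T(n) = 55T(n/2) + O(n^3): log_2(55) = 5.7814. This is Case 1 of the Master Theorem (c < log_b(a), work dominated by leaves), giving O(n^(log_2 55)).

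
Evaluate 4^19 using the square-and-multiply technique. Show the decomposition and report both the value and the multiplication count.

Computing 4^19 by squaring (build up from 4^1; each line after the first costs one multiplication):

4^1 = 4
4^2 = (4^1)^2 = 4^2 = 16
4^4 = (4^2)^2 = 16^2 = 256
4^8 = (4^4)^2 = 256^2 = 65536
4^9 = 4 * 4^8 = 4 * 65536 = 262144
4^18 = (4^9)^2 = 262144^2 = 68719476736
4^19 = 4 * 4^18 = 4 * 68719476736 = 274877906944

Result: 274877906944
Multiplications needed: 6 (6 lines after 4^1)

4^19 = 274877906944. Using exponentiation by squaring, this requires 6 multiplications. The key idea: if the exponent is even, square the half-power; if odd, multiply by the base once.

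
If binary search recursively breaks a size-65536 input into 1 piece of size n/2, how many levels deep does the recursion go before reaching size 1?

For divide and conquer with division factor 2:

Problem sizes at each level:
Level 0: 65536
Level 1: 32768
Level 2: 16384
Level 3: 8192
Level 4: 4096
Level 5: 2048
Level 6: 1024
Level 7: 512
Level 8: 256
Level 9: 128
Level 10: 64
Level 11: 32
Level 12: 16
Level 13: 8
Level 14: 4
Level 15: 2
Level 16: 1

The root is level 0 and the size-1 base case is level 16 (the tree spans levels 0 through 16, i.e. 17 levels counting the root), so the depth is the number of divisions: log_2(65536) = 16

The recursion tree depth is log_2(65536) = 16. At each level, the problem size is divided by 2, so it takes 16 divisions to reduce to a base case of size 1. The algorithm makes 1 recursive call at each level.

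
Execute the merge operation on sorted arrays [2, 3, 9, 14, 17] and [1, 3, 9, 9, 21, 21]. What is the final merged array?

Merging process:

Compare 2 vs 1: take 1 from right. Merged: [1]
Compare 2 vs 3: take 2 from left. Merged: [1, 2]
Compare 3 vs 3: take 3 from left. Merged: [1, 2, 3]
Compare 9 vs 3: take 3 from right. Merged: [1, 2, 3, 3]
Compare 9 vs 9: take 9 from left. Merged: [1, 2, 3, 3, 9]
Compare 14 vs 9: take 9 from right. Merged: [1, 2, 3, 3, 9, 9]
Compare 14 vs 9: take 9 from right. Merged: [1, 2, 3, 3, 9, 9, 9]
Compare 14 vs 21: take 14 from left. Merged: [1, 2, 3, 3, 9, 9, 9, 14]
Compare 17 vs 21: take 17 from left. Merged: [1, 2, 3, 3, 9, 9, 9, 14, 17]
Append remaining from right: [21, 21]. Merged: [1, 2, 3, 3, 9, 9, 9, 14, 17, 21, 21]

Final merged array: [1, 2, 3, 3, 9, 9, 9, 14, 17, 21, 21]
Total comparisons: 9

The merged array is [1, 2, 3, 3, 9, 9, 9, 14, 17, 21, 21], requiring 9 comparisons. The merge step runs in O(n) time where n is the total number of elements.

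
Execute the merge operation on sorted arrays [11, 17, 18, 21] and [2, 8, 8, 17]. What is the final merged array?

Merging process:

Compare 11 vs 2: take 2 from right. Merged: [2]
Compare 11 vs 8: take 8 from right. Merged: [2, 8]
Compare 11 vs 8: take 8 from right. Merged: [2, 8, 8]
Compare 11 vs 17: take 11 from left. Merged: [2, 8, 8, 11]
Compare 17 vs 17: take 17 from left. Merged: [2, 8, 8, 11, 17]
Compare 18 vs 17: take 17 from right. Merged: [2, 8, 8, 11, 17, 17]
Append remaining from left: [18, 21]. Merged: [2, 8, 8, 11, 17, 17, 18, 21]

Final merged array: [2, 8, 8, 11, 17, 17, 18, 21]
Total comparisons: 6

The merged array is [2, 8, 8, 11, 17, 17, 18, 21], requiring 6 comparisons. The merge step runs in O(n) time where n is the total number of elements.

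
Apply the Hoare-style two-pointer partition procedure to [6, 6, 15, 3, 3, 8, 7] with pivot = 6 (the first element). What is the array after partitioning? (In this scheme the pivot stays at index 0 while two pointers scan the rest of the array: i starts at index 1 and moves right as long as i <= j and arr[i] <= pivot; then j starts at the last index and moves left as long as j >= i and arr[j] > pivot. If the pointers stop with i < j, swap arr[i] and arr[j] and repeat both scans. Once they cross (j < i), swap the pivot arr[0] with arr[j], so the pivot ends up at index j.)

Hoare-style two-pointer partition with pivot = 6:

Initial array: [6, 6, 15, 3, 3, 8, 7]

Pointers start at i = 1, j = 6.
i stops at index 2 (arr[2]=15 > 6), j stops at index 4 (arr[4]=3 <= 6): swap arr[2] and arr[4], array becomes [6, 6, 3, 3, 15, 8, 7]
i ends at 4, j ends at 3: the pointers have crossed (j < i), so scanning stops.

Swap pivot arr[0] with arr[3] to place pivot at position 3: [3, 6, 3, 6, 15, 8, 7]
Pivot position: 3

After partitioning with pivot 6, the array becomes [3, 6, 3, 6, 15, 8, 7]. The pivot is placed at index 3. All elements to the left of the pivot are <= 6, and all elements to the right are > 6.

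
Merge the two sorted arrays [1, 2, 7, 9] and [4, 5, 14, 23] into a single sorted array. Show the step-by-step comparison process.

Merging process:

Compare 1 vs 4: take 1 from left. Merged: [1]
Compare 2 vs 4: take 2 from left. Merged: [1, 2]
Compare 7 vs 4: take 4 from right. Merged: [1, 2, 4]
Compare 7 vs 5: take 5 from right. Merged: [1, 2, 4, 5]
Compare 7 vs 14: take 7 from left. Merged: [1, 2, 4, 5, 7]
Compare 9 vs 14: take 9 from left. Merged: [1, 2, 4, 5, 7, 9]
Append remaining from right: [14, 23]. Merged: [1, 2, 4, 5, 7, 9, 14, 23]

Final merged array: [1, 2, 4, 5, 7, 9, 14, 23]
Total comparisons: 6

The merged array is [1, 2, 4, 5, 7, 9, 14, 23], requiring 6 comparisons. The merge step runs in O(n) time where n is the total number of elements.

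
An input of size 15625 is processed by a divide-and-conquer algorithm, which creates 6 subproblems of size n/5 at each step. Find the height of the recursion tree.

For divide and conquer with division factor 5:

Problem sizes at each level:
Level 0: 15625
Level 1: 3125
Level 2: 625
Level 3: 125
Level 4: 25
Level 5: 5
Level 6: 1

The root is level 0 and the size-1 base case is level 6 (the tree spans levels 0 through 6, i.e. 7 levels counting the root), so the depth is the number of divisions: log_5(15625) = 6

The recursion tree depth is log_5(15625) = 6. At each level, the problem size is divided by 5, so it takes 6 divisions to reduce to a base case of size 1. The algorithm makes 6 recursive calls at each level.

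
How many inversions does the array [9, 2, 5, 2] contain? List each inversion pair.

Finding inversions in [9, 2, 5, 2]:

(0, 1): arr[0]=9 > arr[1]=2
(0, 2): arr[0]=9 > arr[2]=5
(0, 3): arr[0]=9 > arr[3]=2
(2, 3): arr[2]=5 > arr[3]=2

Total inversions: 4

The array has 4 inversion(s): (0,1), (0,2), (0,3), (2,3). Each pair (i,j) satisfies i < j and arr[i] > arr[j].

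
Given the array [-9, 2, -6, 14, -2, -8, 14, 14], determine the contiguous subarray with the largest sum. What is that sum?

Using Kadane's algorithm on [-9, 2, -6, 14, -2, -8, 14, 14]:

Scanning through the array:
Position 1 (value 2): max_ending_here = 2, max_so_far = 2
Position 2 (value -6): max_ending_here = -4, max_so_far = 2
Position 3 (value 14): max_ending_here = 14, max_so_far = 14
Position 4 (value -2): max_ending_here = 12, max_so_far = 14
Position 5 (value -8): max_ending_here = 4, max_so_far = 14
Position 6 (value 14): max_ending_here = 18, max_so_far = 18
Position 7 (value 14): max_ending_here = 32, max_so_far = 32

Maximum subarray: [14, -2, -8, 14, 14]
Maximum sum: 32

The maximum subarray is [14, -2, -8, 14, 14] with sum 32. This subarray runs from index 3 to index 7.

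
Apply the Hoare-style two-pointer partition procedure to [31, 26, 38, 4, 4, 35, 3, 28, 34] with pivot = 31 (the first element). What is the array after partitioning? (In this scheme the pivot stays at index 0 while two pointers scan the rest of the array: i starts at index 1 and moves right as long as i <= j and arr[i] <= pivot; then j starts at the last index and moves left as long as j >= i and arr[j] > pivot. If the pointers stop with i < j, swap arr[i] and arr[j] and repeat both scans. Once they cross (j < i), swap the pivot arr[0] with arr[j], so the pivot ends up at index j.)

Hoare-style two-pointer partition with pivot = 31:

Initial array: [31, 26, 38, 4, 4, 35, 3, 28, 34]

Pointers start at i = 1, j = 8.
i stops at index 2 (arr[2]=38 > 31), j stops at index 7 (arr[7]=28 <= 31): swap arr[2] and arr[7], array becomes [31, 26, 28, 4, 4, 35, 3, 38, 34]
i stops at index 5 (arr[5]=35 > 31), j stops at index 6 (arr[6]=3 <= 31): swap arr[5] and arr[6], array becomes [31, 26, 28, 4, 4, 3, 35, 38, 34]
i ends at 6, j ends at 5: the pointers have crossed (j < i), so scanning stops.

Swap pivot arr[0] with arr[5] to place pivot at position 5: [3, 26, 28, 4, 4, 31, 35, 38, 34]
Pivot position: 5

After partitioning with pivot 31, the array becomes [3, 26, 28, 4, 4, 31, 35, 38, 34]. The pivot is placed at index 5. All elements to the left of the pivot are <= 31, and all elements to the right are > 31.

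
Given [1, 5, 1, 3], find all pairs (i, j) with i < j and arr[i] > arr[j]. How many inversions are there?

Finding inversions in [1, 5, 1, 3]:

(1, 2): arr[1]=5 > arr[2]=1
(1, 3): arr[1]=5 > arr[3]=3

Total inversions: 2

The array has 2 inversion(s): (1,2), (1,3). Each pair (i,j) satisfies i < j and arr[i] > arr[j].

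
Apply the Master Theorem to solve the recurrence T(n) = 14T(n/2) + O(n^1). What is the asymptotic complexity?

Master Theorem for T(n) = 14T(n/2) + O(n^1):

a = 14, b = 2, c = 1
log_b(a) = log_2(14) = 3.8074

Case 1: c = 1 < log_2(14) = 3.8074
T(n) = O(n^(log_2 14))

For T(n) = 14T(n/2) + O(n^1): log_2(14) = 3.8074. This is Case 1 of the Master Theorem (c < log_b(a), work dominated by leaves), giving O(n^(log_2 14)).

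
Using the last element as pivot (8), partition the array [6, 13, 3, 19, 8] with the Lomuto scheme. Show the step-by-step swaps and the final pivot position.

Lomuto partition with pivot = 8:

Initial array: [6, 13, 3, 19, 8]

arr[0]=6 <= 8: swap with position 0, array becomes [6, 13, 3, 19, 8]
arr[1]=13 > 8: no swap
arr[2]=3 <= 8: swap with position 1, array becomes [6, 3, 13, 19, 8]
arr[3]=19 > 8: no swap

Place pivot at position 2: [6, 3, 8, 19, 13]
Pivot position: 2

After partitioning with pivot 8, the array becomes [6, 3, 8, 19, 13]. The pivot is placed at index 2. All elements to the left of the pivot are <= 8, and all elements to the right are > 8.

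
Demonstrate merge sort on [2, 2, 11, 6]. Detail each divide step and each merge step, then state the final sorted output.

Merge sort trace:

Split: [2, 2, 11, 6] -> [2, 2] and [11, 6]
  Split: [2, 2] -> [2] and [2]
  Merge: [2] + [2] -> [2, 2]
  Split: [11, 6] -> [11] and [6]
  Merge: [11] + [6] -> [6, 11]
Merge: [2, 2] + [6, 11] -> [2, 2, 6, 11]

Final sorted array: [2, 2, 6, 11]

The merge sort proceeds by recursively splitting the array and merging sorted halves.
After all merges, the sorted array is [2, 2, 6, 11].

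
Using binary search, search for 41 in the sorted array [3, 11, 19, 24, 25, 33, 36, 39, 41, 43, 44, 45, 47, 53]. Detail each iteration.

Binary search for 41 in [3, 11, 19, 24, 25, 33, 36, 39, 41, 43, 44, 45, 47, 53]:

lo=0, hi=13, mid=6, arr[mid]=36 -> 36 < 41, search right half
lo=7, hi=13, mid=10, arr[mid]=44 -> 44 > 41, search left half
lo=7, hi=9, mid=8, arr[mid]=41 -> Found target at index 8!

Binary search finds 41 at index 8 after 3 comparisons. The search repeatedly halves the search space by comparing with the middle element.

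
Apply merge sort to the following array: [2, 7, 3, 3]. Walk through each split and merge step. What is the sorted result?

Merge sort trace:

Split: [2, 7, 3, 3] -> [2, 7] and [3, 3]
  Split: [2, 7] -> [2] and [7]
  Merge: [2] + [7] -> [2, 7]
  Split: [3, 3] -> [3] and [3]
  Merge: [3] + [3] -> [3, 3]
Merge: [2, 7] + [3, 3] -> [2, 3, 3, 7]

Final sorted array: [2, 3, 3, 7]

The merge sort proceeds by recursively splitting the array and merging sorted halves.
After all merges, the sorted array is [2, 3, 3, 7].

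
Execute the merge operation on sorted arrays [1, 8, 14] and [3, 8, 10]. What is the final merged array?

Merging process:

Compare 1 vs 3: take 1 from left. Merged: [1]
Compare 8 vs 3: take 3 from right. Merged: [1, 3]
Compare 8 vs 8: take 8 from left. Merged: [1, 3, 8]
Compare 14 vs 8: take 8 from right. Merged: [1, 3, 8, 8]
Compare 14 vs 10: take 10 from right. Merged: [1, 3, 8, 8, 10]
Append remaining from left: [14]. Merged: [1, 3, 8, 8, 10, 14]

Final merged array: [1, 3, 8, 8, 10, 14]
Total comparisons: 5

The merged array is [1, 3, 8, 8, 10, 14], requiring 5 comparisons. The merge step runs in O(n) time where n is the total number of elements.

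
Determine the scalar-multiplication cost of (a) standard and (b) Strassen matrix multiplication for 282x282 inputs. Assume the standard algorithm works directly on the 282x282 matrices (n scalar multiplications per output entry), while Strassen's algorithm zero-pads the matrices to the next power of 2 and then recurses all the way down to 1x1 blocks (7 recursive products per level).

Matrix multiplication for 282x282 matrices:

Strassen's algorithm requires power-of-2 dimensions. Pad 282x282 to 512x512 (next power of 2).

Standard algorithm: 282^3 = 22425768 multiplications
Strassen's algorithm: 7^(log2(512)) = 7^9 = 40353607 multiplications
Difference: 22425768 - 40353607 = -17927839 (Strassen uses MORE here due to padding overhead — for small or just-over-power-of-2 n, padding can outweigh the per-level savings)

Standard: 22425768 multiplications (282^3). Strassen: 40353607 multiplications (7^9, after padding to 512x512). Strassen reduces 8 recursive multiplications to 7 at each level.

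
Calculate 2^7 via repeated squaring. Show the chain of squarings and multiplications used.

Computing 2^7 by squaring (build up from 2^1; each line after the first costs one multiplication):

2^1 = 2
2^2 = (2^1)^2 = 2^2 = 4
2^3 = 2 * 2^2 = 2 * 4 = 8
2^6 = (2^3)^2 = 8^2 = 64
2^7 = 2 * 2^6 = 2 * 64 = 128

Result: 128
Multiplications needed: 4 (4 lines after 2^1)

2^7 = 128. Using exponentiation by squaring, this requires 4 multiplications. The key idea: if the exponent is even, square the half-power; if odd, multiply by the base once.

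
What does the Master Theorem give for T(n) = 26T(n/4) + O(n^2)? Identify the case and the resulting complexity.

Master Theorem for T(n) = 26T(n/4) + O(n^2):

a = 26, b = 4, c = 2
log_b(a) = log_4(26) = 2.3502

Case 1: c = 2 < log_4(26) = 2.3502
T(n) = O(n^(log_4 26))

For T(n) = 26T(n/4) + O(n^2): log_4(26) = 2.3502. This is Case 1 of the Master Theorem (c < log_b(a), work dominated by leaves), giving O(n^(log_4 26)).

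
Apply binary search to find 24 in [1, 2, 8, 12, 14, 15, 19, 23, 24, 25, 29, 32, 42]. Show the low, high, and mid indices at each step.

Binary search for 24 in [1, 2, 8, 12, 14, 15, 19, 23, 24, 25, 29, 32, 42]:

lo=0, hi=12, mid=6, arr[mid]=19 -> 19 < 24, search right half
lo=7, hi=12, mid=9, arr[mid]=25 -> 25 > 24, search left half
lo=7, hi=8, mid=7, arr[mid]=23 -> 23 < 24, search right half
lo=8, hi=8, mid=8, arr[mid]=24 -> Found target at index 8!

Binary search finds 24 at index 8 after 4 comparisons. The search repeatedly halves the search space by comparing with the middle element.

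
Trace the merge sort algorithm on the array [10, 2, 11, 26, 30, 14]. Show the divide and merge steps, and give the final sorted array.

Merge sort trace:

Split: [10, 2, 11, 26, 30, 14] -> [10, 2, 11] and [26, 30, 14]
  Split: [10, 2, 11] -> [10] and [2, 11]
    Split: [2, 11] -> [2] and [11]
    Merge: [2] + [11] -> [2, 11]
  Merge: [10] + [2, 11] -> [2, 10, 11]
  Split: [26, 30, 14] -> [26] and [30, 14]
    Split: [30, 14] -> [30] and [14]
    Merge: [30] + [14] -> [14, 30]
  Merge: [26] + [14, 30] -> [14, 26, 30]
Merge: [2, 10, 11] + [14, 26, 30] -> [2, 10, 11, 14, 26, 30]

Final sorted array: [2, 10, 11, 14, 26, 30]

The merge sort proceeds by recursively splitting the array and merging sorted halves.
After all merges, the sorted array is [2, 10, 11, 14, 26, 30].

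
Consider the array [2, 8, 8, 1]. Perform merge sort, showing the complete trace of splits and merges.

Merge sort trace:

Split: [2, 8, 8, 1] -> [2, 8] and [8, 1]
  Split: [2, 8] -> [2] and [8]
  Merge: [2] + [8] -> [2, 8]
  Split: [8, 1] -> [8] and [1]
  Merge: [8] + [1] -> [1, 8]
Merge: [2, 8] + [1, 8] -> [1, 2, 8, 8]

Final sorted array: [1, 2, 8, 8]

The merge sort proceeds by recursively splitting the array and merging sorted halves.
After all merges, the sorted array is [1, 2, 8, 8].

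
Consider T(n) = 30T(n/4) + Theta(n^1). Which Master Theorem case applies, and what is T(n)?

Master Theorem for T(n) = 30T(n/4) + O(n^1):

a = 30, b = 4, c = 1
log_b(a) = log_4(30) = 2.4534

Case 1: c = 1 < log_4(30) = 2.4534
T(n) = O(n^(log_4 30))

For T(n) = 30T(n/4) + O(n^1): log_4(30) = 2.4534. This is Case 1 of the Master Theorem (c < log_b(a), work dominated by leaves), giving O(n^(log_4 30)).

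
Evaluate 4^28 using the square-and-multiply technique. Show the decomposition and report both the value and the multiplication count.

Computing 4^28 by squaring (build up from 4^1; each line after the first costs one multiplication):

4^1 = 4
4^2 = (4^1)^2 = 4^2 = 16
4^3 = 4 * 4^2 = 4 * 16 = 64
4^6 = (4^3)^2 = 64^2 = 4096
4^7 = 4 * 4^6 = 4 * 4096 = 16384
4^14 = (4^7)^2 = 16384^2 = 268435456
4^28 = (4^14)^2 = 268435456^2 = 72057594037927936

Result: 72057594037927936
Multiplications needed: 6 (6 lines after 4^1)

4^28 = 72057594037927936. Using exponentiation by squaring, this requires 6 multiplications. The key idea: if the exponent is even, square the half-power; if odd, multiply by the base once.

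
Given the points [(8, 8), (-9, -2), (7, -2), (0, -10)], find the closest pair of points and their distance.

Computing all pairwise distances among 4 points:

d((8, 8), (-9, -2)) = 19.7231
d((8, 8), (7, -2)) = 10.0499 <-- minimum
d((8, 8), (0, -10)) = 19.6977
d((-9, -2), (7, -2)) = 16.0
d((-9, -2), (0, -10)) = 12.0416
d((7, -2), (0, -10)) = 10.6301

Closest pair: (8, 8) and (7, -2) with distance 10.0499

The closest pair is (8, 8) and (7, -2) with Euclidean distance 10.0499. For 4 points, brute-force pairwise comparison is shown above. For large n, the divide-and-conquer algorithm (sort by x, recurse on halves, check the dividing strip) achieves O(n log n).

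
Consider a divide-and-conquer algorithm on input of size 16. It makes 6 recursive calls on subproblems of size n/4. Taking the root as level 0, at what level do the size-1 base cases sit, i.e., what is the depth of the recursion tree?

For divide and conquer with division factor 4:

Problem sizes at each level:
Level 0: 16
Level 1: 4
Level 2: 1

The root is level 0 and the size-1 base case is level 2 (the tree spans levels 0 through 2, i.e. 3 levels counting the root), so the depth is the number of divisions: log_4(16) = 2

The recursion tree depth is log_4(16) = 2. At each level, the problem size is divided by 4, so it takes 2 divisions to reduce to a base case of size 1. The algorithm makes 6 recursive calls at each level.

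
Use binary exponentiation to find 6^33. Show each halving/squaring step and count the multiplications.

Computing 6^33 by squaring (build up from 6^1; each line after the first costs one multiplication):

6^1 = 6
6^2 = (6^1)^2 = 6^2 = 36
6^4 = (6^2)^2 = 36^2 = 1296
6^8 = (6^4)^2 = 1296^2 = 1679616
6^16 = (6^8)^2 = 1679616^2 = 2821109907456
6^32 = (6^16)^2 = 2821109907456^2 = 7958661109946400884391936
6^33 = 6 * 6^32 = 6 * 7958661109946400884391936 = 47751966659678405306351616

Result: 47751966659678405306351616
Multiplications needed: 6 (6 lines after 6^1)

6^33 = 47751966659678405306351616. Using exponentiation by squaring, this requires 6 multiplications. The key idea: if the exponent is even, square the half-power; if odd, multiply by the base once.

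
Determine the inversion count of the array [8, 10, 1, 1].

Finding inversions in [8, 10, 1, 1]:

(0, 2): arr[0]=8 > arr[2]=1
(0, 3): arr[0]=8 > arr[3]=1
(1, 2): arr[1]=10 > arr[2]=1
(1, 3): arr[1]=10 > arr[3]=1

Total inversions: 4

The array has 4 inversion(s): (0,2), (0,3), (1,2), (1,3). Each pair (i,j) satisfies i < j and arr[i] > arr[j].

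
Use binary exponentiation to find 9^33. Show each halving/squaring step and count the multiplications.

Computing 9^33 by squaring (build up from 9^1; each line after the first costs one multiplication):

9^1 = 9
9^2 = (9^1)^2 = 9^2 = 81
9^4 = (9^2)^2 = 81^2 = 6561
9^8 = (9^4)^2 = 6561^2 = 43046721
9^16 = (9^8)^2 = 43046721^2 = 1853020188851841
9^32 = (9^16)^2 = 1853020188851841^2 = 3433683820292512484657849089281
9^33 = 9 * 9^32 = 9 * 3433683820292512484657849089281 = 30903154382632612361920641803529

Result: 30903154382632612361920641803529
Multiplications needed: 6 (6 lines after 9^1)

9^33 = 30903154382632612361920641803529. Using exponentiation by squaring, this requires 6 multiplications. The key idea: if the exponent is even, square the half-power; if odd, multiply by the base once.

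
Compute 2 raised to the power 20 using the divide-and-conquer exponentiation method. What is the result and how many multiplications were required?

Computing 2^20 by squaring (build up from 2^1; each line after the first costs one multiplication):

2^1 = 2
2^2 = (2^1)^2 = 2^2 = 4
2^4 = (2^2)^2 = 4^2 = 16
2^5 = 2 * 2^4 = 2 * 16 = 32
2^10 = (2^5)^2 = 32^2 = 1024
2^20 = (2^10)^2 = 1024^2 = 1048576

Result: 1048576
Multiplications needed: 5 (5 lines after 2^1)

2^20 = 1048576. Using exponentiation by squaring, this requires 5 multiplications. The key idea: if the exponent is even, square the half-power; if odd, multiply by the base once.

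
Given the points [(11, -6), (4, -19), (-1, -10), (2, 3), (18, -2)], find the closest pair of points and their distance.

Computing all pairwise distances among 5 points:

d((11, -6), (4, -19)) = 14.7648
d((11, -6), (-1, -10)) = 12.6491
d((11, -6), (2, 3)) = 12.7279
d((11, -6), (18, -2)) = 8.0623 <-- minimum
d((4, -19), (-1, -10)) = 10.2956
d((4, -19), (2, 3)) = 22.0907
d((4, -19), (18, -2)) = 22.0227
d((-1, -10), (2, 3)) = 13.3417
d((-1, -10), (18, -2)) = 20.6155
d((2, 3), (18, -2)) = 16.7631

Closest pair: (11, -6) and (18, -2) with distance 8.0623

The closest pair is (11, -6) and (18, -2) with Euclidean distance 8.0623. For 5 points, brute-force pairwise comparison is shown above. For large n, the divide-and-conquer algorithm (sort by x, recurse on halves, check the dividing strip) achieves O(n log n).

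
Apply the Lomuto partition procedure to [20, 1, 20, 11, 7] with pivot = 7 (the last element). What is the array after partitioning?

Lomuto partition with pivot = 7:

Initial array: [20, 1, 20, 11, 7]

arr[0]=20 > 7: no swap
arr[1]=1 <= 7: swap with position 0, array becomes [1, 20, 20, 11, 7]
arr[2]=20 > 7: no swap
arr[3]=11 > 7: no swap

Place pivot at position 1: [1, 7, 20, 11, 20]
Pivot position: 1

After partitioning with pivot 7, the array becomes [1, 7, 20, 11, 20]. The pivot is placed at index 1. All elements to the left of the pivot are <= 7, and all elements to the right are > 7.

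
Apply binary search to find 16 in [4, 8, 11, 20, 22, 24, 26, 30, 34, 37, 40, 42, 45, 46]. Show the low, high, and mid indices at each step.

Binary search for 16 in [4, 8, 11, 20, 22, 24, 26, 30, 34, 37, 40, 42, 45, 46]:

lo=0, hi=13, mid=6, arr[mid]=26 -> 26 > 16, search left half
lo=0, hi=5, mid=2, arr[mid]=11 -> 11 < 16, search right half
lo=3, hi=5, mid=4, arr[mid]=22 -> 22 > 16, search left half
lo=3, hi=3, mid=3, arr[mid]=20 -> 20 > 16, search left half
lo=3 > hi=2, target 16 not found

Binary search determines that 16 is not in the array after 4 comparisons. The search space was exhausted without finding the target.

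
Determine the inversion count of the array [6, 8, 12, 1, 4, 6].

Finding inversions in [6, 8, 12, 1, 4, 6]:

(0, 3): arr[0]=6 > arr[3]=1
(0, 4): arr[0]=6 > arr[4]=4
(1, 3): arr[1]=8 > arr[3]=1
(1, 4): arr[1]=8 > arr[4]=4
(1, 5): arr[1]=8 > arr[5]=6
(2, 3): arr[2]=12 > arr[3]=1
(2, 4): arr[2]=12 > arr[4]=4
(2, 5): arr[2]=12 > arr[5]=6

Total inversions: 8

The array has 8 inversion(s): (0,3), (0,4), (1,3), (1,4), (1,5), (2,3), (2,4), (2,5). Each pair (i,j) satisfies i < j and arr[i] > arr[j].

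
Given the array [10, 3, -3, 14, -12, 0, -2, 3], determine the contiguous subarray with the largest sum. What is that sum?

Using Kadane's algorithm on [10, 3, -3, 14, -12, 0, -2, 3]:

Scanning through the array:
Position 1 (value 3): max_ending_here = 13, max_so_far = 13
Position 2 (value -3): max_ending_here = 10, max_so_far = 13
Position 3 (value 14): max_ending_here = 24, max_so_far = 24
Position 4 (value -12): max_ending_here = 12, max_so_far = 24
Position 5 (value 0): max_ending_here = 12, max_so_far = 24
Position 6 (value -2): max_ending_here = 10, max_so_far = 24
Position 7 (value 3): max_ending_here = 13, max_so_far = 24

Maximum subarray: [10, 3, -3, 14]
Maximum sum: 24

The maximum subarray is [10, 3, -3, 14] with sum 24. This subarray runs from index 0 to index 3.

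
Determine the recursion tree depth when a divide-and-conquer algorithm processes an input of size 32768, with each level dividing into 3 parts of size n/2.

For divide and conquer with division factor 2:

Problem sizes at each level:
Level 0: 32768
Level 1: 16384
Level 2: 8192
Level 3: 4096
Level 4: 2048
Level 5: 1024
Level 6: 512
Level 7: 256
Level 8: 128
Level 9: 64
Level 10: 32
Level 11: 16
Level 12: 8
Level 13: 4
Level 14: 2
Level 15: 1

The root is level 0 and the size-1 base case is level 15 (the tree spans levels 0 through 15, i.e. 16 levels counting the root), so the depth is the number of divisions: log_2(32768) = 15

The recursion tree depth is log_2(32768) = 15. At each level, the problem size is divided by 2, so it takes 15 divisions to reduce to a base case of size 1. The algorithm makes 3 recursive calls at each level.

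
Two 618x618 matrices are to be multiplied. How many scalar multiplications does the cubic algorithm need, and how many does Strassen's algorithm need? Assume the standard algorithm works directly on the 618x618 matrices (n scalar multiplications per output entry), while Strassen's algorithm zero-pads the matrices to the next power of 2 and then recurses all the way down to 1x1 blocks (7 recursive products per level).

Matrix multiplication for 618x618 matrices:

Strassen's algorithm requires power-of-2 dimensions. Pad 618x618 to 1024x1024 (next power of 2).

Standard algorithm: 618^3 = 236029032 multiplications
Strassen's algorithm: 7^(log2(1024)) = 7^10 = 282475249 multiplications
Difference: 236029032 - 282475249 = -46446217 (Strassen uses MORE here due to padding overhead — for small or just-over-power-of-2 n, padding can outweigh the per-level savings)

Standard: 236029032 multiplications (618^3). Strassen: 282475249 multiplications (7^10, after padding to 1024x1024). Strassen reduces 8 recursive multiplications to 7 at each level.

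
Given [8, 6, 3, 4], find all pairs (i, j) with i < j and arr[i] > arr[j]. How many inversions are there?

Finding inversions in [8, 6, 3, 4]:

(0, 1): arr[0]=8 > arr[1]=6
(0, 2): arr[0]=8 > arr[2]=3
(0, 3): arr[0]=8 > arr[3]=4
(1, 2): arr[1]=6 > arr[2]=3
(1, 3): arr[1]=6 > arr[3]=4

Total inversions: 5

The array has 5 inversion(s): (0,1), (0,2), (0,3), (1,2), (1,3). Each pair (i,j) satisfies i < j and arr[i] > arr[j].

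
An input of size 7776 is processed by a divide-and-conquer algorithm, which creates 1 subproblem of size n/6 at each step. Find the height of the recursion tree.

For divide and conquer with division factor 6:

Problem sizes at each level:
Level 0: 7776
Level 1: 1296
Level 2: 216
Level 3: 36
Level 4: 6
Level 5: 1

The root is level 0 and the size-1 base case is level 5 (the tree spans levels 0 through 5, i.e. 6 levels counting the root), so the depth is the number of divisions: log_6(7776) = 5

The recursion tree depth is log_6(7776) = 5. At each level, the problem size is divided by 6, so it takes 5 divisions to reduce to a base case of size 1. The algorithm makes 1 recursive call at each level.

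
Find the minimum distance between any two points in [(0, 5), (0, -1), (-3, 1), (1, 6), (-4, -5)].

Computing all pairwise distances among 5 points:

d((0, 5), (0, -1)) = 6.0
d((0, 5), (-3, 1)) = 5.0
d((0, 5), (1, 6)) = 1.4142 <-- minimum
d((0, 5), (-4, -5)) = 10.7703
d((0, -1), (-3, 1)) = 3.6056
d((0, -1), (1, 6)) = 7.0711
d((0, -1), (-4, -5)) = 5.6569
d((-3, 1), (1, 6)) = 6.4031
d((-3, 1), (-4, -5)) = 6.0828
d((1, 6), (-4, -5)) = 12.083

Closest pair: (0, 5) and (1, 6) with distance 1.4142

The closest pair is (0, 5) and (1, 6) with Euclidean distance 1.4142. For 5 points, brute-force pairwise comparison is shown above. For large n, the divide-and-conquer algorithm (sort by x, recurse on halves, check the dividing strip) achieves O(n log n).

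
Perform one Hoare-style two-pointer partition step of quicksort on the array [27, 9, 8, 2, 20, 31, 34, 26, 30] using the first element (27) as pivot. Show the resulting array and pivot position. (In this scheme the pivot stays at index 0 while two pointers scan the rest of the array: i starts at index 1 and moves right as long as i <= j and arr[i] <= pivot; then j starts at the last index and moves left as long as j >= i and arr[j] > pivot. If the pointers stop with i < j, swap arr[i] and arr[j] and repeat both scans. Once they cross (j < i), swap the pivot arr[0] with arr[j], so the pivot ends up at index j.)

Hoare-style two-pointer partition with pivot = 27:

Initial array: [27, 9, 8, 2, 20, 31, 34, 26, 30]

Pointers start at i = 1, j = 8.
i stops at index 5 (arr[5]=31 > 27), j stops at index 7 (arr[7]=26 <= 27): swap arr[5] and arr[7], array becomes [27, 9, 8, 2, 20, 26, 34, 31, 30]
i ends at 6, j ends at 5: the pointers have crossed (j < i), so scanning stops.

Swap pivot arr[0] with arr[5] to place pivot at position 5: [26, 9, 8, 2, 20, 27, 34, 31, 30]
Pivot position: 5

After partitioning with pivot 27, the array becomes [26, 9, 8, 2, 20, 27, 34, 31, 30]. The pivot is placed at index 5. All elements to the left of the pivot are <= 27, and all elements to the right are > 27.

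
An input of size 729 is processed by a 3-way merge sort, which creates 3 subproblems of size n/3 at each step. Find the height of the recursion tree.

For divide and conquer with division factor 3:

Problem sizes at each level:
Level 0: 729
Level 1: 243
Level 2: 81
Level 3: 27
Level 4: 9
Level 5: 3
Level 6: 1

The root is level 0 and the size-1 base case is level 6 (the tree spans levels 0 through 6, i.e. 7 levels counting the root), so the depth is the number of divisions: log_3(729) = 6

The recursion tree depth is log_3(729) = 6. At each level, the problem size is divided by 3, so it takes 6 divisions to reduce to a base case of size 1. The algorithm makes 3 recursive calls at each level.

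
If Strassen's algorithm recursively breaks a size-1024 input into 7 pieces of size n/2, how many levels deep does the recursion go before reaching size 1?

For divide and conquer with division factor 2:

Problem sizes at each level:
Level 0: 1024
Level 1: 512
Level 2: 256
Level 3: 128
Level 4: 64
Level 5: 32
Level 6: 16
Level 7: 8
Level 8: 4
Level 9: 2
Level 10: 1

The root is level 0 and the size-1 base case is level 10 (the tree spans levels 0 through 10, i.e. 11 levels counting the root), so the depth is the number of divisions: log_2(1024) = 10

The recursion tree depth is log_2(1024) = 10. At each level, the problem size is divided by 2, so it takes 10 divisions to reduce to a base case of size 1. The algorithm makes 7 recursive calls at each level.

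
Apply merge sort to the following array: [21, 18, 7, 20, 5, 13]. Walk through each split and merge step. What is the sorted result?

Merge sort trace:

Split: [21, 18, 7, 20, 5, 13] -> [21, 18, 7] and [20, 5, 13]
  Split: [21, 18, 7] -> [21] and [18, 7]
    Split: [18, 7] -> [18] and [7]
    Merge: [18] + [7] -> [7, 18]
  Merge: [21] + [7, 18] -> [7, 18, 21]
  Split: [20, 5, 13] -> [20] and [5, 13]
    Split: [5, 13] -> [5] and [13]
    Merge: [5] + [13] -> [5, 13]
  Merge: [20] + [5, 13] -> [5, 13, 20]
Merge: [7, 18, 21] + [5, 13, 20] -> [5, 7, 13, 18, 20, 21]

Final sorted array: [5, 7, 13, 18, 20, 21]

The merge sort proceeds by recursively splitting the array and merging sorted halves.
After all merges, the sorted array is [5, 7, 13, 18, 20, 21].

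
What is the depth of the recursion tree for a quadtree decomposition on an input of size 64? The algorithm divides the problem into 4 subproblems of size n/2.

For divide and conquer with division factor 2:

Problem sizes at each level:
Level 0: 64
Level 1: 32
Level 2: 16
Level 3: 8
Level 4: 4
Level 5: 2
Level 6: 1

The root is level 0 and the size-1 base case is level 6 (the tree spans levels 0 through 6, i.e. 7 levels counting the root), so the depth is the number of divisions: log_2(64) = 6

The recursion tree depth is log_2(64) = 6. At each level, the problem size is divided by 2, so it takes 6 divisions to reduce to a base case of size 1. The algorithm makes 4 recursive calls at each level.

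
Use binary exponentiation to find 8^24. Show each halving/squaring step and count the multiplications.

Computing 8^24 by squaring (build up from 8^1; each line after the first costs one multiplication):

8^1 = 8
8^2 = (8^1)^2 = 8^2 = 64
8^3 = 8 * 8^2 = 8 * 64 = 512
8^6 = (8^3)^2 = 512^2 = 262144
8^12 = (8^6)^2 = 262144^2 = 68719476736
8^24 = (8^12)^2 = 68719476736^2 = 4722366482869645213696

Result: 4722366482869645213696
Multiplications needed: 5 (5 lines after 8^1)

8^24 = 4722366482869645213696. Using exponentiation by squaring, this requires 5 multiplications. The key idea: if the exponent is even, square the half-power; if odd, multiply by the base once.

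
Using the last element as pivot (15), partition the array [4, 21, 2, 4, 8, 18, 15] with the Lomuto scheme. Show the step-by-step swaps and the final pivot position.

Lomuto partition with pivot = 15:

Initial array: [4, 21, 2, 4, 8, 18, 15]

arr[0]=4 <= 15: swap with position 0, array becomes [4, 21, 2, 4, 8, 18, 15]
arr[1]=21 > 15: no swap
arr[2]=2 <= 15: swap with position 1, array becomes [4, 2, 21, 4, 8, 18, 15]
arr[3]=4 <= 15: swap with position 2, array becomes [4, 2, 4, 21, 8, 18, 15]
arr[4]=8 <= 15: swap with position 3, array becomes [4, 2, 4, 8, 21, 18, 15]
arr[5]=18 > 15: no swap

Place pivot at position 4: [4, 2, 4, 8, 15, 18, 21]
Pivot position: 4

After partitioning with pivot 15, the array becomes [4, 2, 4, 8, 15, 18, 21]. The pivot is placed at index 4. All elements to the left of the pivot are <= 15, and all elements to the right are > 15.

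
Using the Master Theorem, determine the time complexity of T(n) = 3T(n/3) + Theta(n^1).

Master Theorem for T(n) = 3T(n/3) + O(n^1):

a = 3, b = 3, c = 1
log_b(a) = log_3(3) = 1.0000

Case 2: c = 1 = log_3(3) = 1.0000
T(n) = O(n^1 log n) = O(n log n)

For T(n) = 3T(n/3) + O(n^1): log_3(3) = 1.0000. This is Case 2 of the Master Theorem (c = log_b(a), equal work at all levels), giving O(n log n).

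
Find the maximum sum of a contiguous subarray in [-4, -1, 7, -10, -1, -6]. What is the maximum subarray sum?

Using Kadane's algorithm on [-4, -1, 7, -10, -1, -6]:

Scanning through the array:
Position 1 (value -1): max_ending_here = -1, max_so_far = -1
Position 2 (value 7): max_ending_here = 7, max_so_far = 7
Position 3 (value -10): max_ending_here = -3, max_so_far = 7
Position 4 (value -1): max_ending_here = -1, max_so_far = 7
Position 5 (value -6): max_ending_here = -6, max_so_far = 7

Maximum subarray: [7]
Maximum sum: 7

The maximum subarray is [7] with sum 7. This subarray runs from index 2 to index 2.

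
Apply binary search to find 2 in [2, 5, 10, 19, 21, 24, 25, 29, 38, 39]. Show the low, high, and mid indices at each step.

Binary search for 2 in [2, 5, 10, 19, 21, 24, 25, 29, 38, 39]:

lo=0, hi=9, mid=4, arr[mid]=21 -> 21 > 2, search left half
lo=0, hi=3, mid=1, arr[mid]=5 -> 5 > 2, search left half
lo=0, hi=0, mid=0, arr[mid]=2 -> Found target at index 0!

Binary search finds 2 at index 0 after 3 comparisons. The search repeatedly halves the search space by comparing with the middle element.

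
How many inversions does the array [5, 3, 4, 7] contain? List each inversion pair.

Finding inversions in [5, 3, 4, 7]:

(0, 1): arr[0]=5 > arr[1]=3
(0, 2): arr[0]=5 > arr[2]=4

Total inversions: 2

The array has 2 inversion(s): (0,1), (0,2). Each pair (i,j) satisfies i < j and arr[i] > arr[j].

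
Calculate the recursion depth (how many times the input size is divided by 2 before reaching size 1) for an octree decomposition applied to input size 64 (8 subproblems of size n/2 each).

For divide and conquer with division factor 2:

Problem sizes at each level:
Level 0: 64
Level 1: 32
Level 2: 16
Level 3: 8
Level 4: 4
Level 5: 2
Level 6: 1

The root is level 0 and the size-1 base case is level 6 (the tree spans levels 0 through 6, i.e. 7 levels counting the root), so the depth is the number of divisions: log_2(64) = 6

The recursion tree depth is log_2(64) = 6. At each level, the problem size is divided by 2, so it takes 6 divisions to reduce to a base case of size 1. The algorithm makes 8 recursive calls at each level.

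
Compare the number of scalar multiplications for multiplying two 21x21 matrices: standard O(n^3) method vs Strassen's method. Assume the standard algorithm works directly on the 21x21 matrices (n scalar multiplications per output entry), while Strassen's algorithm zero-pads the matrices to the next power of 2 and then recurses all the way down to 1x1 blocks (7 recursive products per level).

Matrix multiplication for 21x21 matrices:

Strassen's algorithm requires power-of-2 dimensions. Pad 21x21 to 32x32 (next power of 2).

Standard algorithm: 21^3 = 9261 multiplications
Strassen's algorithm: 7^(log2(32)) = 7^5 = 16807 multiplications
Difference: 9261 - 16807 = -7546 (Strassen uses MORE here due to padding overhead — for small or just-over-power-of-2 n, padding can outweigh the per-level savings)

Standard: 9261 multiplications (21^3). Strassen: 16807 multiplications (7^5, after padding to 32x32). Strassen reduces 8 recursive multiplications to 7 at each level.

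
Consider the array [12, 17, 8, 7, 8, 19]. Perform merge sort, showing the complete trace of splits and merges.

Merge sort trace:

Split: [12, 17, 8, 7, 8, 19] -> [12, 17, 8] and [7, 8, 19]
  Split: [12, 17, 8] -> [12] and [17, 8]
    Split: [17, 8] -> [17] and [8]
    Merge: [17] + [8] -> [8, 17]
  Merge: [12] + [8, 17] -> [8, 12, 17]
  Split: [7, 8, 19] -> [7] and [8, 19]
    Split: [8, 19] -> [8] and [19]
    Merge: [8] + [19] -> [8, 19]
  Merge: [7] + [8, 19] -> [7, 8, 19]
Merge: [8, 12, 17] + [7, 8, 19] -> [7, 8, 8, 12, 17, 19]

Final sorted array: [7, 8, 8, 12, 17, 19]

The merge sort proceeds by recursively splitting the array and merging sorted halves.
After all merges, the sorted array is [7, 8, 8, 12, 17, 19].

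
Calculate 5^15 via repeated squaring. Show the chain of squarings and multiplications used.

Computing 5^15 by squaring (build up from 5^1; each line after the first costs one multiplication):

5^1 = 5
5^2 = (5^1)^2 = 5^2 = 25
5^3 = 5 * 5^2 = 5 * 25 = 125
5^6 = (5^3)^2 = 125^2 = 15625
5^7 = 5 * 5^6 = 5 * 15625 = 78125
5^14 = (5^7)^2 = 78125^2 = 6103515625
5^15 = 5 * 5^14 = 5 * 6103515625 = 30517578125

Result: 30517578125
Multiplications needed: 6 (6 lines after 5^1)

5^15 = 30517578125. Using exponentiation by squaring, this requires 6 multiplications. The key idea: if the exponent is even, square the half-power; if odd, multiply by the base once.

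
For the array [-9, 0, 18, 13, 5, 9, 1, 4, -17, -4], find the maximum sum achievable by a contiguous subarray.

Using Kadane's algorithm on [-9, 0, 18, 13, 5, 9, 1, 4, -17, -4]:

Scanning through the array:
Position 1 (value 0): max_ending_here = 0, max_so_far = 0
Position 2 (value 18): max_ending_here = 18, max_so_far = 18
Position 3 (value 13): max_ending_here = 31, max_so_far = 31
Position 4 (value 5): max_ending_here = 36, max_so_far = 36
Position 5 (value 9): max_ending_here = 45, max_so_far = 45
Position 6 (value 1): max_ending_here = 46, max_so_far = 46
Position 7 (value 4): max_ending_here = 50, max_so_far = 50
Position 8 (value -17): max_ending_here = 33, max_so_far = 50
Position 9 (value -4): max_ending_here = 29, max_so_far = 50

Maximum subarray: [0, 18, 13, 5, 9, 1, 4]
Maximum sum: 50

The maximum subarray is [0, 18, 13, 5, 9, 1, 4] with sum 50. This subarray runs from index 1 to index 7.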